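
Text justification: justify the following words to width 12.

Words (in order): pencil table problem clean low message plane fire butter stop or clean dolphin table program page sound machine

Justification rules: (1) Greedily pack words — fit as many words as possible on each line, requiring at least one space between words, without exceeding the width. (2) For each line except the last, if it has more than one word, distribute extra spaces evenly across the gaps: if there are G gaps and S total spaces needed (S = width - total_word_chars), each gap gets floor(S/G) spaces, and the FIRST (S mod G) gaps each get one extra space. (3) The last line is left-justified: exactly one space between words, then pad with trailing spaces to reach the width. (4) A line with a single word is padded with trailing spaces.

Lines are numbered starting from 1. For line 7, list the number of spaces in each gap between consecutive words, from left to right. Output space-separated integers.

Line 1: ['pencil', 'table'] (min_width=12, slack=0)
Line 2: ['problem'] (min_width=7, slack=5)
Line 3: ['clean', 'low'] (min_width=9, slack=3)
Line 4: ['message'] (min_width=7, slack=5)
Line 5: ['plane', 'fire'] (min_width=10, slack=2)
Line 6: ['butter', 'stop'] (min_width=11, slack=1)
Line 7: ['or', 'clean'] (min_width=8, slack=4)
Line 8: ['dolphin'] (min_width=7, slack=5)
Line 9: ['table'] (min_width=5, slack=7)
Line 10: ['program', 'page'] (min_width=12, slack=0)
Line 11: ['sound'] (min_width=5, slack=7)
Line 12: ['machine'] (min_width=7, slack=5)

Answer: 5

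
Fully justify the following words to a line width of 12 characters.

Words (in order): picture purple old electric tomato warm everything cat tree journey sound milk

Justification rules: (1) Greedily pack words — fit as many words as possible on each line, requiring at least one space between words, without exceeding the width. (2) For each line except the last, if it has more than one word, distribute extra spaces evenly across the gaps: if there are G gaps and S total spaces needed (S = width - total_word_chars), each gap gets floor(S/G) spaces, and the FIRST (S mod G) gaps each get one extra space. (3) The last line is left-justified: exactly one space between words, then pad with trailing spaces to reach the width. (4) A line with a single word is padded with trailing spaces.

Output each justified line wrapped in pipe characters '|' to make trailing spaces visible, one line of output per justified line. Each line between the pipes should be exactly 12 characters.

Answer: |picture     |
|purple   old|
|electric    |
|tomato  warm|
|everything  |
|cat     tree|
|journey     |
|sound milk  |

Derivation:
Line 1: ['picture'] (min_width=7, slack=5)
Line 2: ['purple', 'old'] (min_width=10, slack=2)
Line 3: ['electric'] (min_width=8, slack=4)
Line 4: ['tomato', 'warm'] (min_width=11, slack=1)
Line 5: ['everything'] (min_width=10, slack=2)
Line 6: ['cat', 'tree'] (min_width=8, slack=4)
Line 7: ['journey'] (min_width=7, slack=5)
Line 8: ['sound', 'milk'] (min_width=10, slack=2)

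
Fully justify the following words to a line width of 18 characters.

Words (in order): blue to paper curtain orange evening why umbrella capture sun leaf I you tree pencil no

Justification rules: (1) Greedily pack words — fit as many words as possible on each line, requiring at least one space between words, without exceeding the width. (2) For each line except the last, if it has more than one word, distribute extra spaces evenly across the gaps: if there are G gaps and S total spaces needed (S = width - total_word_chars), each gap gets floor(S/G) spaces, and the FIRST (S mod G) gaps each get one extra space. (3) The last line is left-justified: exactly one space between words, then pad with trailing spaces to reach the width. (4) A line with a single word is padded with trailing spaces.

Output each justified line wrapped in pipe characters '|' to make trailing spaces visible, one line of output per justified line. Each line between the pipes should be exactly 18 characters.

Answer: |blue    to   paper|
|curtain     orange|
|evening        why|
|umbrella   capture|
|sun   leaf  I  you|
|tree pencil no    |

Derivation:
Line 1: ['blue', 'to', 'paper'] (min_width=13, slack=5)
Line 2: ['curtain', 'orange'] (min_width=14, slack=4)
Line 3: ['evening', 'why'] (min_width=11, slack=7)
Line 4: ['umbrella', 'capture'] (min_width=16, slack=2)
Line 5: ['sun', 'leaf', 'I', 'you'] (min_width=14, slack=4)
Line 6: ['tree', 'pencil', 'no'] (min_width=14, slack=4)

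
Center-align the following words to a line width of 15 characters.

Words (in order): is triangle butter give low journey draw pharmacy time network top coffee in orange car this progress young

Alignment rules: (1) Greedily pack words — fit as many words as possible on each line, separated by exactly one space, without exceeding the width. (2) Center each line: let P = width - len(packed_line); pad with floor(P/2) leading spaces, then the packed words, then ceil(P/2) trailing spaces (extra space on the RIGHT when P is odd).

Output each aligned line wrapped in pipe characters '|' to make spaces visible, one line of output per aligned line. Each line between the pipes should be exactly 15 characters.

Line 1: ['is', 'triangle'] (min_width=11, slack=4)
Line 2: ['butter', 'give', 'low'] (min_width=15, slack=0)
Line 3: ['journey', 'draw'] (min_width=12, slack=3)
Line 4: ['pharmacy', 'time'] (min_width=13, slack=2)
Line 5: ['network', 'top'] (min_width=11, slack=4)
Line 6: ['coffee', 'in'] (min_width=9, slack=6)
Line 7: ['orange', 'car', 'this'] (min_width=15, slack=0)
Line 8: ['progress', 'young'] (min_width=14, slack=1)

Answer: |  is triangle  |
|butter give low|
| journey draw  |
| pharmacy time |
|  network top  |
|   coffee in   |
|orange car this|
|progress young |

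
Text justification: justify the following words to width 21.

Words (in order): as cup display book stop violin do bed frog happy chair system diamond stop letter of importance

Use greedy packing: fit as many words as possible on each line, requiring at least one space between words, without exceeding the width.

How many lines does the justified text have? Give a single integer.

Line 1: ['as', 'cup', 'display', 'book'] (min_width=19, slack=2)
Line 2: ['stop', 'violin', 'do', 'bed'] (min_width=18, slack=3)
Line 3: ['frog', 'happy', 'chair'] (min_width=16, slack=5)
Line 4: ['system', 'diamond', 'stop'] (min_width=19, slack=2)
Line 5: ['letter', 'of', 'importance'] (min_width=20, slack=1)
Total lines: 5

Answer: 5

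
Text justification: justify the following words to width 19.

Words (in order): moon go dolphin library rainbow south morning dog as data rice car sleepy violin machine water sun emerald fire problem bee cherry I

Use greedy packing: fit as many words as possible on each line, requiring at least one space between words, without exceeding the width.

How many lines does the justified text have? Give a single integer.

Answer: 9

Derivation:
Line 1: ['moon', 'go', 'dolphin'] (min_width=15, slack=4)
Line 2: ['library', 'rainbow'] (min_width=15, slack=4)
Line 3: ['south', 'morning', 'dog'] (min_width=17, slack=2)
Line 4: ['as', 'data', 'rice', 'car'] (min_width=16, slack=3)
Line 5: ['sleepy', 'violin'] (min_width=13, slack=6)
Line 6: ['machine', 'water', 'sun'] (min_width=17, slack=2)
Line 7: ['emerald', 'fire'] (min_width=12, slack=7)
Line 8: ['problem', 'bee', 'cherry'] (min_width=18, slack=1)
Line 9: ['I'] (min_width=1, slack=18)
Total lines: 9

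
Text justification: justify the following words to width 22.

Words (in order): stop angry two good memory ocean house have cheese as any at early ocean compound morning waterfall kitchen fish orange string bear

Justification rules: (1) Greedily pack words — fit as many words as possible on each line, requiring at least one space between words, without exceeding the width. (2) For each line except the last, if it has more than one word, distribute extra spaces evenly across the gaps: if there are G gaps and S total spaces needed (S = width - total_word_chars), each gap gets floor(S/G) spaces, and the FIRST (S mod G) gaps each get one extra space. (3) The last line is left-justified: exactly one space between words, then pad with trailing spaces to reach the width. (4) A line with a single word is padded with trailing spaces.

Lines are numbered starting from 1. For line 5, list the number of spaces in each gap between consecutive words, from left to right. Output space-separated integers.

Line 1: ['stop', 'angry', 'two', 'good'] (min_width=19, slack=3)
Line 2: ['memory', 'ocean', 'house'] (min_width=18, slack=4)
Line 3: ['have', 'cheese', 'as', 'any', 'at'] (min_width=21, slack=1)
Line 4: ['early', 'ocean', 'compound'] (min_width=20, slack=2)
Line 5: ['morning', 'waterfall'] (min_width=17, slack=5)
Line 6: ['kitchen', 'fish', 'orange'] (min_width=19, slack=3)
Line 7: ['string', 'bear'] (min_width=11, slack=11)

Answer: 6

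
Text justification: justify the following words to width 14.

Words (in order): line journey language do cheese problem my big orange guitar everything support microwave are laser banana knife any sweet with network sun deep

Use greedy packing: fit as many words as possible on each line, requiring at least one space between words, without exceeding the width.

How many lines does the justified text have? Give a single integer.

Line 1: ['line', 'journey'] (min_width=12, slack=2)
Line 2: ['language', 'do'] (min_width=11, slack=3)
Line 3: ['cheese', 'problem'] (min_width=14, slack=0)
Line 4: ['my', 'big', 'orange'] (min_width=13, slack=1)
Line 5: ['guitar'] (min_width=6, slack=8)
Line 6: ['everything'] (min_width=10, slack=4)
Line 7: ['support'] (min_width=7, slack=7)
Line 8: ['microwave', 'are'] (min_width=13, slack=1)
Line 9: ['laser', 'banana'] (min_width=12, slack=2)
Line 10: ['knife', 'any'] (min_width=9, slack=5)
Line 11: ['sweet', 'with'] (min_width=10, slack=4)
Line 12: ['network', 'sun'] (min_width=11, slack=3)
Line 13: ['deep'] (min_width=4, slack=10)
Total lines: 13

Answer: 13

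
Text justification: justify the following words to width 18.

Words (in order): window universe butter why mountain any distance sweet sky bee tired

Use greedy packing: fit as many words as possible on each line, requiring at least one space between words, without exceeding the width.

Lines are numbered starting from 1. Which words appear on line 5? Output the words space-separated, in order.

Answer: bee tired

Derivation:
Line 1: ['window', 'universe'] (min_width=15, slack=3)
Line 2: ['butter', 'why'] (min_width=10, slack=8)
Line 3: ['mountain', 'any'] (min_width=12, slack=6)
Line 4: ['distance', 'sweet', 'sky'] (min_width=18, slack=0)
Line 5: ['bee', 'tired'] (min_width=9, slack=9)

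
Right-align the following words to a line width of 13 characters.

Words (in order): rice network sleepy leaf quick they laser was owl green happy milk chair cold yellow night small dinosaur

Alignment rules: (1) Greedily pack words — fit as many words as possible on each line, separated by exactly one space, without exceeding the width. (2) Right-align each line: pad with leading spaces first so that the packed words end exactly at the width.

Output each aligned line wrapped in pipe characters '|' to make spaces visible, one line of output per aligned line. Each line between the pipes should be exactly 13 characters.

Line 1: ['rice', 'network'] (min_width=12, slack=1)
Line 2: ['sleepy', 'leaf'] (min_width=11, slack=2)
Line 3: ['quick', 'they'] (min_width=10, slack=3)
Line 4: ['laser', 'was', 'owl'] (min_width=13, slack=0)
Line 5: ['green', 'happy'] (min_width=11, slack=2)
Line 6: ['milk', 'chair'] (min_width=10, slack=3)
Line 7: ['cold', 'yellow'] (min_width=11, slack=2)
Line 8: ['night', 'small'] (min_width=11, slack=2)
Line 9: ['dinosaur'] (min_width=8, slack=5)

Answer: | rice network|
|  sleepy leaf|
|   quick they|
|laser was owl|
|  green happy|
|   milk chair|
|  cold yellow|
|  night small|
|     dinosaur|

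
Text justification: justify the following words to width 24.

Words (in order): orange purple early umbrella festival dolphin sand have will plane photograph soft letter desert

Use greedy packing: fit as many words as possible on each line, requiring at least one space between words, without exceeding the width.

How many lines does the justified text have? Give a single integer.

Answer: 5

Derivation:
Line 1: ['orange', 'purple', 'early'] (min_width=19, slack=5)
Line 2: ['umbrella', 'festival'] (min_width=17, slack=7)
Line 3: ['dolphin', 'sand', 'have', 'will'] (min_width=22, slack=2)
Line 4: ['plane', 'photograph', 'soft'] (min_width=21, slack=3)
Line 5: ['letter', 'desert'] (min_width=13, slack=11)
Total lines: 5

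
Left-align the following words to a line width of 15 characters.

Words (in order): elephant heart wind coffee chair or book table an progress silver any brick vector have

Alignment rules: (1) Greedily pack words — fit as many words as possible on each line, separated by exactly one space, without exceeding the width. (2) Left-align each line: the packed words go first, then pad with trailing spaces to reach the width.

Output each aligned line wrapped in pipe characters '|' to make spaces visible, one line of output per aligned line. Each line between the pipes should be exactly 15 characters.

Line 1: ['elephant', 'heart'] (min_width=14, slack=1)
Line 2: ['wind', 'coffee'] (min_width=11, slack=4)
Line 3: ['chair', 'or', 'book'] (min_width=13, slack=2)
Line 4: ['table', 'an'] (min_width=8, slack=7)
Line 5: ['progress', 'silver'] (min_width=15, slack=0)
Line 6: ['any', 'brick'] (min_width=9, slack=6)
Line 7: ['vector', 'have'] (min_width=11, slack=4)

Answer: |elephant heart |
|wind coffee    |
|chair or book  |
|table an       |
|progress silver|
|any brick      |
|vector have    |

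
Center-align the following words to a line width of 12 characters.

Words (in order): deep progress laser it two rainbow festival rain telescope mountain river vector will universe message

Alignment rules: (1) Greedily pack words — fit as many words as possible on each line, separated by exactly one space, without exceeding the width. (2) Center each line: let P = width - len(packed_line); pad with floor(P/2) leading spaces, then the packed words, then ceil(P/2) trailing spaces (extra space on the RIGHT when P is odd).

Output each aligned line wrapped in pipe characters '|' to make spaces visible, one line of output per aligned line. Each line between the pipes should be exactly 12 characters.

Line 1: ['deep'] (min_width=4, slack=8)
Line 2: ['progress'] (min_width=8, slack=4)
Line 3: ['laser', 'it', 'two'] (min_width=12, slack=0)
Line 4: ['rainbow'] (min_width=7, slack=5)
Line 5: ['festival'] (min_width=8, slack=4)
Line 6: ['rain'] (min_width=4, slack=8)
Line 7: ['telescope'] (min_width=9, slack=3)
Line 8: ['mountain'] (min_width=8, slack=4)
Line 9: ['river', 'vector'] (min_width=12, slack=0)
Line 10: ['will'] (min_width=4, slack=8)
Line 11: ['universe'] (min_width=8, slack=4)
Line 12: ['message'] (min_width=7, slack=5)

Answer: |    deep    |
|  progress  |
|laser it two|
|  rainbow   |
|  festival  |
|    rain    |
| telescope  |
|  mountain  |
|river vector|
|    will    |
|  universe  |
|  message   |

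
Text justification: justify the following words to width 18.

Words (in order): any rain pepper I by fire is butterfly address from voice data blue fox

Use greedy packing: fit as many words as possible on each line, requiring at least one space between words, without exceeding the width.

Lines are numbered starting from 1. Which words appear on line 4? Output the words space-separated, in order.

Line 1: ['any', 'rain', 'pepper', 'I'] (min_width=17, slack=1)
Line 2: ['by', 'fire', 'is'] (min_width=10, slack=8)
Line 3: ['butterfly', 'address'] (min_width=17, slack=1)
Line 4: ['from', 'voice', 'data'] (min_width=15, slack=3)
Line 5: ['blue', 'fox'] (min_width=8, slack=10)

Answer: from voice data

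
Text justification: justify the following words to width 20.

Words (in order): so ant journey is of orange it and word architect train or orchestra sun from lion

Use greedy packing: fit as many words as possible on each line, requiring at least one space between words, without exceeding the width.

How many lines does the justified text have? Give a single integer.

Answer: 5

Derivation:
Line 1: ['so', 'ant', 'journey', 'is', 'of'] (min_width=20, slack=0)
Line 2: ['orange', 'it', 'and', 'word'] (min_width=18, slack=2)
Line 3: ['architect', 'train', 'or'] (min_width=18, slack=2)
Line 4: ['orchestra', 'sun', 'from'] (min_width=18, slack=2)
Line 5: ['lion'] (min_width=4, slack=16)
Total lines: 5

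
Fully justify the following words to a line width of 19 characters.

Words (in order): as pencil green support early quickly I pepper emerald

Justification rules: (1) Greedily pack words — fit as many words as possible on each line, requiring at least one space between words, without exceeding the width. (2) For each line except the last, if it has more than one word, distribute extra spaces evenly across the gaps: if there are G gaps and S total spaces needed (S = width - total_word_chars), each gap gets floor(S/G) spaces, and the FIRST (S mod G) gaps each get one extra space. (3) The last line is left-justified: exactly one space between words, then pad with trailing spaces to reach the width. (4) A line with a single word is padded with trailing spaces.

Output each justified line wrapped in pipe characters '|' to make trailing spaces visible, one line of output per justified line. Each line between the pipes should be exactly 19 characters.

Answer: |as   pencil   green|
|support       early|
|quickly   I  pepper|
|emerald            |

Derivation:
Line 1: ['as', 'pencil', 'green'] (min_width=15, slack=4)
Line 2: ['support', 'early'] (min_width=13, slack=6)
Line 3: ['quickly', 'I', 'pepper'] (min_width=16, slack=3)
Line 4: ['emerald'] (min_width=7, slack=12)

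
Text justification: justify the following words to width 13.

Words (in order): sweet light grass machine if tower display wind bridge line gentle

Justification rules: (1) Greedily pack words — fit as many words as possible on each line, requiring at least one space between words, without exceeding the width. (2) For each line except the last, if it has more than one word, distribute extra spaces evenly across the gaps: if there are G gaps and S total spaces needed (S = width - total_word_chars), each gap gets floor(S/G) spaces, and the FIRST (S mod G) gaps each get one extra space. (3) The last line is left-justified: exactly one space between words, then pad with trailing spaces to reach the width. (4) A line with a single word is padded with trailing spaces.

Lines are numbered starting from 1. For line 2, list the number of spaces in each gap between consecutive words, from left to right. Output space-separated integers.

Answer: 1

Derivation:
Line 1: ['sweet', 'light'] (min_width=11, slack=2)
Line 2: ['grass', 'machine'] (min_width=13, slack=0)
Line 3: ['if', 'tower'] (min_width=8, slack=5)
Line 4: ['display', 'wind'] (min_width=12, slack=1)
Line 5: ['bridge', 'line'] (min_width=11, slack=2)
Line 6: ['gentle'] (min_width=6, slack=7)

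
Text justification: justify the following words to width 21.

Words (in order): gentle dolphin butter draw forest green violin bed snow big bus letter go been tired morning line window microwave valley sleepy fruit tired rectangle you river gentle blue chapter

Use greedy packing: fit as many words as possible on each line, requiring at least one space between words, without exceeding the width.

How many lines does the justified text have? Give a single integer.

Answer: 10

Derivation:
Line 1: ['gentle', 'dolphin', 'butter'] (min_width=21, slack=0)
Line 2: ['draw', 'forest', 'green'] (min_width=17, slack=4)
Line 3: ['violin', 'bed', 'snow', 'big'] (min_width=19, slack=2)
Line 4: ['bus', 'letter', 'go', 'been'] (min_width=18, slack=3)
Line 5: ['tired', 'morning', 'line'] (min_width=18, slack=3)
Line 6: ['window', 'microwave'] (min_width=16, slack=5)
Line 7: ['valley', 'sleepy', 'fruit'] (min_width=19, slack=2)
Line 8: ['tired', 'rectangle', 'you'] (min_width=19, slack=2)
Line 9: ['river', 'gentle', 'blue'] (min_width=17, slack=4)
Line 10: ['chapter'] (min_width=7, slack=14)
Total lines: 10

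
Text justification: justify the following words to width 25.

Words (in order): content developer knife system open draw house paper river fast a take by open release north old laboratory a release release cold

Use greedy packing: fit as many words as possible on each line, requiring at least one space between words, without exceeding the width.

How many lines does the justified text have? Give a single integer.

Line 1: ['content', 'developer', 'knife'] (min_width=23, slack=2)
Line 2: ['system', 'open', 'draw', 'house'] (min_width=22, slack=3)
Line 3: ['paper', 'river', 'fast', 'a', 'take'] (min_width=23, slack=2)
Line 4: ['by', 'open', 'release', 'north', 'old'] (min_width=25, slack=0)
Line 5: ['laboratory', 'a', 'release'] (min_width=20, slack=5)
Line 6: ['release', 'cold'] (min_width=12, slack=13)
Total lines: 6

Answer: 6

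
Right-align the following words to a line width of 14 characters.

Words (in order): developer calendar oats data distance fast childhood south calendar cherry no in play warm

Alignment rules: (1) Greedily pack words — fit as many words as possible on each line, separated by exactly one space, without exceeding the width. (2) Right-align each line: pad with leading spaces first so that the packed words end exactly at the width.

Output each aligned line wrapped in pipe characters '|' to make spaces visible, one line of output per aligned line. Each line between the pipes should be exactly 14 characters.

Line 1: ['developer'] (min_width=9, slack=5)
Line 2: ['calendar', 'oats'] (min_width=13, slack=1)
Line 3: ['data', 'distance'] (min_width=13, slack=1)
Line 4: ['fast', 'childhood'] (min_width=14, slack=0)
Line 5: ['south', 'calendar'] (min_width=14, slack=0)
Line 6: ['cherry', 'no', 'in'] (min_width=12, slack=2)
Line 7: ['play', 'warm'] (min_width=9, slack=5)

Answer: |     developer|
| calendar oats|
| data distance|
|fast childhood|
|south calendar|
|  cherry no in|
|     play warm|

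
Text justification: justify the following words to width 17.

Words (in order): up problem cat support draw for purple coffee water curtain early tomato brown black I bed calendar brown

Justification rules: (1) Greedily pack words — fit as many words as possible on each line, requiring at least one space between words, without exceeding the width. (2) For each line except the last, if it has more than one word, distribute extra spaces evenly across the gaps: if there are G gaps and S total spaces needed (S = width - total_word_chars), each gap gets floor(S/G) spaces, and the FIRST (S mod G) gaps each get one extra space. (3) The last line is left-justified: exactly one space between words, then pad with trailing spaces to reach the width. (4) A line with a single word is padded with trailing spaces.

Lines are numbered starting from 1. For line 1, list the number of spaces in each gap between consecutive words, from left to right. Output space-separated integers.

Line 1: ['up', 'problem', 'cat'] (min_width=14, slack=3)
Line 2: ['support', 'draw', 'for'] (min_width=16, slack=1)
Line 3: ['purple', 'coffee'] (min_width=13, slack=4)
Line 4: ['water', 'curtain'] (min_width=13, slack=4)
Line 5: ['early', 'tomato'] (min_width=12, slack=5)
Line 6: ['brown', 'black', 'I', 'bed'] (min_width=17, slack=0)
Line 7: ['calendar', 'brown'] (min_width=14, slack=3)

Answer: 3 2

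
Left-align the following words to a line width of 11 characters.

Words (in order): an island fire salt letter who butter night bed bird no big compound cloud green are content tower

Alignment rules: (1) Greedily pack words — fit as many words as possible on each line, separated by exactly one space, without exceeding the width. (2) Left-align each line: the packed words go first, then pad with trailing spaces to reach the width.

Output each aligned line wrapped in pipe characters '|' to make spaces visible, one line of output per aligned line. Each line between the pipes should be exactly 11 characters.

Line 1: ['an', 'island'] (min_width=9, slack=2)
Line 2: ['fire', 'salt'] (min_width=9, slack=2)
Line 3: ['letter', 'who'] (min_width=10, slack=1)
Line 4: ['butter'] (min_width=6, slack=5)
Line 5: ['night', 'bed'] (min_width=9, slack=2)
Line 6: ['bird', 'no', 'big'] (min_width=11, slack=0)
Line 7: ['compound'] (min_width=8, slack=3)
Line 8: ['cloud', 'green'] (min_width=11, slack=0)
Line 9: ['are', 'content'] (min_width=11, slack=0)
Line 10: ['tower'] (min_width=5, slack=6)

Answer: |an island  |
|fire salt  |
|letter who |
|butter     |
|night bed  |
|bird no big|
|compound   |
|cloud green|
|are content|
|tower      |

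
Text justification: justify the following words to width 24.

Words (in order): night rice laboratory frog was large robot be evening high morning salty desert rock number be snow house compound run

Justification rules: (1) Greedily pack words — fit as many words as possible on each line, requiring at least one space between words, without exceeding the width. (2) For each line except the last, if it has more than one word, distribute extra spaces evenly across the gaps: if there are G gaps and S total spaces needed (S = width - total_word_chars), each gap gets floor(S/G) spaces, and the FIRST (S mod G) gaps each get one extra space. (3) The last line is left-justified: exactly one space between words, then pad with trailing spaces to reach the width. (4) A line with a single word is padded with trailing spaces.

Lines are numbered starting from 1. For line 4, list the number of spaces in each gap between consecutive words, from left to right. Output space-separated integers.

Line 1: ['night', 'rice', 'laboratory'] (min_width=21, slack=3)
Line 2: ['frog', 'was', 'large', 'robot', 'be'] (min_width=23, slack=1)
Line 3: ['evening', 'high', 'morning'] (min_width=20, slack=4)
Line 4: ['salty', 'desert', 'rock', 'number'] (min_width=24, slack=0)
Line 5: ['be', 'snow', 'house', 'compound'] (min_width=22, slack=2)
Line 6: ['run'] (min_width=3, slack=21)

Answer: 1 1 1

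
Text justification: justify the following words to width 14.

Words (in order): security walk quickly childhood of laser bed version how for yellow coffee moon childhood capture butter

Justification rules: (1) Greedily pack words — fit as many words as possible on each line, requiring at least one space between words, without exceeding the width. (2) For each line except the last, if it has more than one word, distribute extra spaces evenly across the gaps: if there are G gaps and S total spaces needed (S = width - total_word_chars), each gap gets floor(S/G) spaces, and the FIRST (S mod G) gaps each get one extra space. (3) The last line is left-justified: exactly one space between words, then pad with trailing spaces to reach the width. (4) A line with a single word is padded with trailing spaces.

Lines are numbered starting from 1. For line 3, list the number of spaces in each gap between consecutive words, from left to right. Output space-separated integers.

Line 1: ['security', 'walk'] (min_width=13, slack=1)
Line 2: ['quickly'] (min_width=7, slack=7)
Line 3: ['childhood', 'of'] (min_width=12, slack=2)
Line 4: ['laser', 'bed'] (min_width=9, slack=5)
Line 5: ['version', 'how'] (min_width=11, slack=3)
Line 6: ['for', 'yellow'] (min_width=10, slack=4)
Line 7: ['coffee', 'moon'] (min_width=11, slack=3)
Line 8: ['childhood'] (min_width=9, slack=5)
Line 9: ['capture', 'butter'] (min_width=14, slack=0)

Answer: 3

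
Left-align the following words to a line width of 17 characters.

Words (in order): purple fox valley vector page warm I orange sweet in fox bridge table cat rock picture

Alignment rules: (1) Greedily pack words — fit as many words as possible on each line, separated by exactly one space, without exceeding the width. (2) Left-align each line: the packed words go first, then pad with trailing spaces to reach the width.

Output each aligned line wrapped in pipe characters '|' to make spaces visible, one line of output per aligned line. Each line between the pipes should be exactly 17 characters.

Line 1: ['purple', 'fox', 'valley'] (min_width=17, slack=0)
Line 2: ['vector', 'page', 'warm'] (min_width=16, slack=1)
Line 3: ['I', 'orange', 'sweet', 'in'] (min_width=17, slack=0)
Line 4: ['fox', 'bridge', 'table'] (min_width=16, slack=1)
Line 5: ['cat', 'rock', 'picture'] (min_width=16, slack=1)

Answer: |purple fox valley|
|vector page warm |
|I orange sweet in|
|fox bridge table |
|cat rock picture |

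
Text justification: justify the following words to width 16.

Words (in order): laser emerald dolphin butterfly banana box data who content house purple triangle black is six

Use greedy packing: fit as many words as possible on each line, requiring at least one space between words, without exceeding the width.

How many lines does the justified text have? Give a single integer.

Answer: 7

Derivation:
Line 1: ['laser', 'emerald'] (min_width=13, slack=3)
Line 2: ['dolphin'] (min_width=7, slack=9)
Line 3: ['butterfly', 'banana'] (min_width=16, slack=0)
Line 4: ['box', 'data', 'who'] (min_width=12, slack=4)
Line 5: ['content', 'house'] (min_width=13, slack=3)
Line 6: ['purple', 'triangle'] (min_width=15, slack=1)
Line 7: ['black', 'is', 'six'] (min_width=12, slack=4)
Total lines: 7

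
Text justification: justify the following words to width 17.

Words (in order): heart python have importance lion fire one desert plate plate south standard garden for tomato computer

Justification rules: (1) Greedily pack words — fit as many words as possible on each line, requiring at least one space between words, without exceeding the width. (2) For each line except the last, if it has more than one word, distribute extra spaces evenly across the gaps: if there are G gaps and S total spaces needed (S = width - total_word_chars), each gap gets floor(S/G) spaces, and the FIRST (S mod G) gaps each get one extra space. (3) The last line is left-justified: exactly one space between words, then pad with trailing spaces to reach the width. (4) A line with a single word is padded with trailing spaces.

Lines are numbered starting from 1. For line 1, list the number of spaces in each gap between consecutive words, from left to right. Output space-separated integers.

Line 1: ['heart', 'python', 'have'] (min_width=17, slack=0)
Line 2: ['importance', 'lion'] (min_width=15, slack=2)
Line 3: ['fire', 'one', 'desert'] (min_width=15, slack=2)
Line 4: ['plate', 'plate', 'south'] (min_width=17, slack=0)
Line 5: ['standard', 'garden'] (min_width=15, slack=2)
Line 6: ['for', 'tomato'] (min_width=10, slack=7)
Line 7: ['computer'] (min_width=8, slack=9)

Answer: 1 1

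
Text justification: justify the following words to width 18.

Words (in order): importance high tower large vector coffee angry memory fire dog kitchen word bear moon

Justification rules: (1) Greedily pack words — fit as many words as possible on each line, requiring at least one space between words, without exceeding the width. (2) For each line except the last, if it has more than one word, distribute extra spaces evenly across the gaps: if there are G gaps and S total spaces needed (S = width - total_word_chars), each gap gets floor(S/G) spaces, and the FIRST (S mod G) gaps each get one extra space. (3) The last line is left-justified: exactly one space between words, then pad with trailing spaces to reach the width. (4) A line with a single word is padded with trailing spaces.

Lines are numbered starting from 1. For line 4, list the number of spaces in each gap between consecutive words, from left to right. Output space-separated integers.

Answer: 3 2

Derivation:
Line 1: ['importance', 'high'] (min_width=15, slack=3)
Line 2: ['tower', 'large', 'vector'] (min_width=18, slack=0)
Line 3: ['coffee', 'angry'] (min_width=12, slack=6)
Line 4: ['memory', 'fire', 'dog'] (min_width=15, slack=3)
Line 5: ['kitchen', 'word', 'bear'] (min_width=17, slack=1)
Line 6: ['moon'] (min_width=4, slack=14)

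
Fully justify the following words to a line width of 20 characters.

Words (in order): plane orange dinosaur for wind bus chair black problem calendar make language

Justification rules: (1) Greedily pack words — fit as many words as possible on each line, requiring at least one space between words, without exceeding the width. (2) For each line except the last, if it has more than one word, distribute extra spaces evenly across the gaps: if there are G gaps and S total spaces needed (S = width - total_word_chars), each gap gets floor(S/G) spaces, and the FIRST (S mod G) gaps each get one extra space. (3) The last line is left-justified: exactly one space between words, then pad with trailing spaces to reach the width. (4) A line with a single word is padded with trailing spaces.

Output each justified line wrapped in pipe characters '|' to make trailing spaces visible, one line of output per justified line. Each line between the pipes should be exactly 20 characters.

Line 1: ['plane', 'orange'] (min_width=12, slack=8)
Line 2: ['dinosaur', 'for', 'wind'] (min_width=17, slack=3)
Line 3: ['bus', 'chair', 'black'] (min_width=15, slack=5)
Line 4: ['problem', 'calendar'] (min_width=16, slack=4)
Line 5: ['make', 'language'] (min_width=13, slack=7)

Answer: |plane         orange|
|dinosaur   for  wind|
|bus    chair   black|
|problem     calendar|
|make language       |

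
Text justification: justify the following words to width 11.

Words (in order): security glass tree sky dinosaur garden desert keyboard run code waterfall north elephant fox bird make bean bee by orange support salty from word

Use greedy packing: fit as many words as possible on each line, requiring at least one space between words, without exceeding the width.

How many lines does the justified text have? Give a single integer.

Line 1: ['security'] (min_width=8, slack=3)
Line 2: ['glass', 'tree'] (min_width=10, slack=1)
Line 3: ['sky'] (min_width=3, slack=8)
Line 4: ['dinosaur'] (min_width=8, slack=3)
Line 5: ['garden'] (min_width=6, slack=5)
Line 6: ['desert'] (min_width=6, slack=5)
Line 7: ['keyboard'] (min_width=8, slack=3)
Line 8: ['run', 'code'] (min_width=8, slack=3)
Line 9: ['waterfall'] (min_width=9, slack=2)
Line 10: ['north'] (min_width=5, slack=6)
Line 11: ['elephant'] (min_width=8, slack=3)
Line 12: ['fox', 'bird'] (min_width=8, slack=3)
Line 13: ['make', 'bean'] (min_width=9, slack=2)
Line 14: ['bee', 'by'] (min_width=6, slack=5)
Line 15: ['orange'] (min_width=6, slack=5)
Line 16: ['support'] (min_width=7, slack=4)
Line 17: ['salty', 'from'] (min_width=10, slack=1)
Line 18: ['word'] (min_width=4, slack=7)
Total lines: 18

Answer: 18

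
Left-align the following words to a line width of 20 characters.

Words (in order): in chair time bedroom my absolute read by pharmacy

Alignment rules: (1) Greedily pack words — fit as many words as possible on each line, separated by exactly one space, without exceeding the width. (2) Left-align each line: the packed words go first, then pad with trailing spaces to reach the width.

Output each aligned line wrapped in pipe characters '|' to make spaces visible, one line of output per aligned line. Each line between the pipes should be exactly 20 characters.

Line 1: ['in', 'chair', 'time'] (min_width=13, slack=7)
Line 2: ['bedroom', 'my', 'absolute'] (min_width=19, slack=1)
Line 3: ['read', 'by', 'pharmacy'] (min_width=16, slack=4)

Answer: |in chair time       |
|bedroom my absolute |
|read by pharmacy    |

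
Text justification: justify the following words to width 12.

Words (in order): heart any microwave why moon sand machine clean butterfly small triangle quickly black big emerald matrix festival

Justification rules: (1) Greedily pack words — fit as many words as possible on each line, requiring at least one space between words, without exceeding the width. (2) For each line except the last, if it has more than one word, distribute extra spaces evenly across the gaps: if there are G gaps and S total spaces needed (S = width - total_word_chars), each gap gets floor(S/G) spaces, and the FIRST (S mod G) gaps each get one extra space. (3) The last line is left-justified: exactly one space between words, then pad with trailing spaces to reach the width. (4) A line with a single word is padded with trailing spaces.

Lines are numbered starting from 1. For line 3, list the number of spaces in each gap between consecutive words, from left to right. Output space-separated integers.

Line 1: ['heart', 'any'] (min_width=9, slack=3)
Line 2: ['microwave'] (min_width=9, slack=3)
Line 3: ['why', 'moon'] (min_width=8, slack=4)
Line 4: ['sand', 'machine'] (min_width=12, slack=0)
Line 5: ['clean'] (min_width=5, slack=7)
Line 6: ['butterfly'] (min_width=9, slack=3)
Line 7: ['small'] (min_width=5, slack=7)
Line 8: ['triangle'] (min_width=8, slack=4)
Line 9: ['quickly'] (min_width=7, slack=5)
Line 10: ['black', 'big'] (min_width=9, slack=3)
Line 11: ['emerald'] (min_width=7, slack=5)
Line 12: ['matrix'] (min_width=6, slack=6)
Line 13: ['festival'] (min_width=8, slack=4)

Answer: 5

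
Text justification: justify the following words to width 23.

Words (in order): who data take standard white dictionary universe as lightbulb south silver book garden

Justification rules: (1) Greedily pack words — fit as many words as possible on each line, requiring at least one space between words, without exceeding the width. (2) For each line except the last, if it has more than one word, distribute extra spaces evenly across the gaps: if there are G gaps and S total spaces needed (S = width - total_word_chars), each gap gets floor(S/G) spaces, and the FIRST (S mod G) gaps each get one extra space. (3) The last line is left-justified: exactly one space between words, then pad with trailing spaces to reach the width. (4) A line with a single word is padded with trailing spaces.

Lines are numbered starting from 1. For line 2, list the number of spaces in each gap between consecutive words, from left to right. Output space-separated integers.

Answer: 8

Derivation:
Line 1: ['who', 'data', 'take', 'standard'] (min_width=22, slack=1)
Line 2: ['white', 'dictionary'] (min_width=16, slack=7)
Line 3: ['universe', 'as', 'lightbulb'] (min_width=21, slack=2)
Line 4: ['south', 'silver', 'book'] (min_width=17, slack=6)
Line 5: ['garden'] (min_width=6, slack=17)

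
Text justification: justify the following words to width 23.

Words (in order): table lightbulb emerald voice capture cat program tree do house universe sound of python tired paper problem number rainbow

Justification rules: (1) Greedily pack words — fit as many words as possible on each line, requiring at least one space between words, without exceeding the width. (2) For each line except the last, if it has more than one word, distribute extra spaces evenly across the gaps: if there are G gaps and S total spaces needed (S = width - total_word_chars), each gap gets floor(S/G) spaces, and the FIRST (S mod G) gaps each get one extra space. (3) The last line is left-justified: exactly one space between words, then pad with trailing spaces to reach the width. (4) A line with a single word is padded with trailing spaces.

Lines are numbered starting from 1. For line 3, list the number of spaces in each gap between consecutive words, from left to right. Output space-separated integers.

Answer: 2 2 1

Derivation:
Line 1: ['table', 'lightbulb', 'emerald'] (min_width=23, slack=0)
Line 2: ['voice', 'capture', 'cat'] (min_width=17, slack=6)
Line 3: ['program', 'tree', 'do', 'house'] (min_width=21, slack=2)
Line 4: ['universe', 'sound', 'of'] (min_width=17, slack=6)
Line 5: ['python', 'tired', 'paper'] (min_width=18, slack=5)
Line 6: ['problem', 'number', 'rainbow'] (min_width=22, slack=1)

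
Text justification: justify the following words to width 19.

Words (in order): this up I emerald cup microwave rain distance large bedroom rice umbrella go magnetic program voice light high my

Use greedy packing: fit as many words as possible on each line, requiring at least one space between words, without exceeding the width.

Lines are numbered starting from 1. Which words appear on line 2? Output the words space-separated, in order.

Line 1: ['this', 'up', 'I', 'emerald'] (min_width=17, slack=2)
Line 2: ['cup', 'microwave', 'rain'] (min_width=18, slack=1)
Line 3: ['distance', 'large'] (min_width=14, slack=5)
Line 4: ['bedroom', 'rice'] (min_width=12, slack=7)
Line 5: ['umbrella', 'go'] (min_width=11, slack=8)
Line 6: ['magnetic', 'program'] (min_width=16, slack=3)
Line 7: ['voice', 'light', 'high', 'my'] (min_width=19, slack=0)

Answer: cup microwave rain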